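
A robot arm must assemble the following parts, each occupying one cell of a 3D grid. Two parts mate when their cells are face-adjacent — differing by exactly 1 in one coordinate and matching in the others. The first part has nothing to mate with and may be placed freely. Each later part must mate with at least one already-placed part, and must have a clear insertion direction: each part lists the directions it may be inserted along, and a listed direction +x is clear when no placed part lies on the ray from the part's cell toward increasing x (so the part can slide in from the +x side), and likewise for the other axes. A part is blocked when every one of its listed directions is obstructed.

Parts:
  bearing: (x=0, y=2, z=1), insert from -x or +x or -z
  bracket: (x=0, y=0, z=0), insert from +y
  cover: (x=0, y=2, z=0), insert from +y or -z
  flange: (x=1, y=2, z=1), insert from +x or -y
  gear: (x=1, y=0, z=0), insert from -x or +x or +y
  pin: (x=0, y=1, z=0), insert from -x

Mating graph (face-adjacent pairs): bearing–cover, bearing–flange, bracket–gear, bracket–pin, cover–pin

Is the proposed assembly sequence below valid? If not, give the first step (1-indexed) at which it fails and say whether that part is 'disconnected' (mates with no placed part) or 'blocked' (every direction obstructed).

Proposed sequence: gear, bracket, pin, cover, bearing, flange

1. gear@(1, 0, 0) [-x clear] — {gear}
2. bracket@(0, 0, 0) [+y clear] — {bracket, gear}
3. pin@(0, 1, 0) [-x clear] — {bracket, gear, pin}
4. cover@(0, 2, 0) [+y clear] — {bracket, cover, gear, pin}
5. bearing@(0, 2, 1) [-x clear] — {bearing, bracket, cover, gear, pin}
6. flange@(1, 2, 1) [+x clear] — {bearing, bracket, cover, flange, gear, pin}

Valid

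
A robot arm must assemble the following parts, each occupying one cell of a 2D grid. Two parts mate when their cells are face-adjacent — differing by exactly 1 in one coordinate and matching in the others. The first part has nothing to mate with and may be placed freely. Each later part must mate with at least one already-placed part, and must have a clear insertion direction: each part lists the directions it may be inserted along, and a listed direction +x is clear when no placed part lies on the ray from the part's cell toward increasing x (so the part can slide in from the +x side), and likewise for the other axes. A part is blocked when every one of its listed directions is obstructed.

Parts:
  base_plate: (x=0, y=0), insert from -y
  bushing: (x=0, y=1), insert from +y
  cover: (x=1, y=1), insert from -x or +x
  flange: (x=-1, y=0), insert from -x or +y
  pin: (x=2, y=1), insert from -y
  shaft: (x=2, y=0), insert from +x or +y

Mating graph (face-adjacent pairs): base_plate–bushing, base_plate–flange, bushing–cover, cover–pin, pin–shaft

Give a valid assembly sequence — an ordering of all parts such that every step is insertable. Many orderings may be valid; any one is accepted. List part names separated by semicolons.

1. flange@(-1, 0) [-x clear] — {flange}
2. base_plate@(0, 0) [-y clear] — {base_plate, flange}
3. bushing@(0, 1) [+y clear] — {base_plate, bushing, flange}
4. cover@(1, 1) [+x clear] — {base_plate, bushing, cover, flange}
5. pin@(2, 1) [-y clear] — {base_plate, bushing, cover, flange, pin}
6. shaft@(2, 0) [+x clear] — {base_plate, bushing, cover, flange, pin, shaft}

flange; base_plate; bushing; cover; pin; shaft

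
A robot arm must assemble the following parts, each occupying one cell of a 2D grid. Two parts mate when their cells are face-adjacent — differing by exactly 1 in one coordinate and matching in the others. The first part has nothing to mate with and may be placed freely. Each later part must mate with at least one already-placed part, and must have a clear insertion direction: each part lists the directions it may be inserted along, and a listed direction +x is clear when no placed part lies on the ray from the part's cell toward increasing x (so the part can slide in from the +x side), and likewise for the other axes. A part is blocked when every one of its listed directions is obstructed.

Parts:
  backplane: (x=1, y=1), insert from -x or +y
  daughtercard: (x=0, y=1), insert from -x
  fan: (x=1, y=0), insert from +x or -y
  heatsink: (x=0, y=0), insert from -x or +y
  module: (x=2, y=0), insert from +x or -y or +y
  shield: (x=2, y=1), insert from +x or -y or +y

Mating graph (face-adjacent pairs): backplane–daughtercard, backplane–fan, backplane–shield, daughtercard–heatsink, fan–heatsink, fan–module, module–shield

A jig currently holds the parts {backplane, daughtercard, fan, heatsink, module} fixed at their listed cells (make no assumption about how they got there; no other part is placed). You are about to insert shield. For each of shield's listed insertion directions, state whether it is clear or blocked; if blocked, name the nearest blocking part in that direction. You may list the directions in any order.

+x: clear; +y: clear; -y: blocked by module

+x: ray from shield(2, 1) has no placed part ⇒ clear
-y: nearest on ray is module@(2, 0) ⇒ blocked
+y: ray from shield(2, 1) has no placed part ⇒ clear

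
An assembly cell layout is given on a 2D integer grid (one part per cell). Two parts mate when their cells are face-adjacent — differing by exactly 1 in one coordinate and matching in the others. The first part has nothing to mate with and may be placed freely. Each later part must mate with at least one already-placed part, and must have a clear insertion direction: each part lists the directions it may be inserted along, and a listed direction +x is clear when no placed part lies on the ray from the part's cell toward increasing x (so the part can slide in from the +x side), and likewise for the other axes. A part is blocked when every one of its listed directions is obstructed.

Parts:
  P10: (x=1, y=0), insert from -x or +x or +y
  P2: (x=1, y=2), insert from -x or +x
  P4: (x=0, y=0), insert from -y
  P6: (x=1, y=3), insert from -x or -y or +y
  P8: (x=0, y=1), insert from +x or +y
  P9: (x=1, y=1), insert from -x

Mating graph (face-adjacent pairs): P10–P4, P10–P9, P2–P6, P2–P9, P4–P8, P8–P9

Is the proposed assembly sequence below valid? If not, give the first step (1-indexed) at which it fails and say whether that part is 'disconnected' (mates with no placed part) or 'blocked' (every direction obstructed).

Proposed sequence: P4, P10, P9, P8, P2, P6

Valid

1. P4@(0, 0) [-y clear] — {P4}
2. P10@(1, 0) [+x clear] — {P10, P4}
3. P9@(1, 1) [-x clear] — {P10, P4, P9}
4. P8@(0, 1) [+y clear] — {P10, P4, P8, P9}
5. P2@(1, 2) [-x clear] — {P10, P2, P4, P8, P9}
6. P6@(1, 3) [-x clear] — {P10, P2, P4, P6, P8, P9}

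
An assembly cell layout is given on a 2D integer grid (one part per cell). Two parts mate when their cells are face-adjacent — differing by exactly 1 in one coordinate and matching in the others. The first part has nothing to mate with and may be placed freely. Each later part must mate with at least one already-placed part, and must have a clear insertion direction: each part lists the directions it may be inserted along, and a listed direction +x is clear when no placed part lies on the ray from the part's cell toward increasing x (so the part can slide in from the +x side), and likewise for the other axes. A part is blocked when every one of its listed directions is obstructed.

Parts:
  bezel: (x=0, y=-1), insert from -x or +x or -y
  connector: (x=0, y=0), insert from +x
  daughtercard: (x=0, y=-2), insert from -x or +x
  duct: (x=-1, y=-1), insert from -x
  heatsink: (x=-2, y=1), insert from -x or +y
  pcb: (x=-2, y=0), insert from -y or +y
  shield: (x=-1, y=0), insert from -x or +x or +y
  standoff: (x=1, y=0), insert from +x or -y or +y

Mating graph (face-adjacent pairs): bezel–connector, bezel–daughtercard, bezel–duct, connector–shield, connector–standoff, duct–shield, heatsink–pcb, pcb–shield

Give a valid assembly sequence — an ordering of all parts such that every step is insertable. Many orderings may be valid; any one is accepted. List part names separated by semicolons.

1. heatsink@(-2, 1) [-x clear] — {heatsink}
2. pcb@(-2, 0) [-y clear] — {heatsink, pcb}
3. shield@(-1, 0) [+x clear] — {heatsink, pcb, shield}
4. connector@(0, 0) [+x clear] — {connector, heatsink, pcb, shield}
5. bezel@(0, -1) [-x clear] — {bezel, connector, heatsink, pcb, shield}
6. daughtercard@(0, -2) [-x clear] — {bezel, connector, daughtercard, heatsink, pcb, shield}
7. standoff@(1, 0) [+x clear] — {bezel, connector, daughtercard, heatsink, pcb, shield, standoff}
8. duct@(-1, -1) [-x clear] — {bezel, connector, daughtercard, duct, heatsink, pcb, shield, standoff}

heatsink; pcb; shield; connector; bezel; daughtercard; standoff; duct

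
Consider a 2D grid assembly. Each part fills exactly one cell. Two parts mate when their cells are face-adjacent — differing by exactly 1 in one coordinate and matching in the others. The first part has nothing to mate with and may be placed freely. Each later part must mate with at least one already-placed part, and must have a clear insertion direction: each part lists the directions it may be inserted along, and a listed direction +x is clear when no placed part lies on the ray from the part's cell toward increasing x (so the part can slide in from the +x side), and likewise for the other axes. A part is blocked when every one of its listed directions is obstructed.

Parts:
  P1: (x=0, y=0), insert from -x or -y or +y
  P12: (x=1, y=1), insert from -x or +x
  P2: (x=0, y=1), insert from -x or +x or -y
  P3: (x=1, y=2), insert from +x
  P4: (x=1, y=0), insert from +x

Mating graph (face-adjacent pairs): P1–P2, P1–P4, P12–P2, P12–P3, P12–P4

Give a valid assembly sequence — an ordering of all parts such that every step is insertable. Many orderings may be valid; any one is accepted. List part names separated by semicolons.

1. P4@(1, 0) [+x clear] — {P4}
2. P12@(1, 1) [-x clear] — {P12, P4}
3. P1@(0, 0) [-x clear] — {P1, P12, P4}
4. P3@(1, 2) [+x clear] — {P1, P12, P3, P4}
5. P2@(0, 1) [-x clear] — {P1, P12, P2, P3, P4}

P4; P12; P1; P3; P2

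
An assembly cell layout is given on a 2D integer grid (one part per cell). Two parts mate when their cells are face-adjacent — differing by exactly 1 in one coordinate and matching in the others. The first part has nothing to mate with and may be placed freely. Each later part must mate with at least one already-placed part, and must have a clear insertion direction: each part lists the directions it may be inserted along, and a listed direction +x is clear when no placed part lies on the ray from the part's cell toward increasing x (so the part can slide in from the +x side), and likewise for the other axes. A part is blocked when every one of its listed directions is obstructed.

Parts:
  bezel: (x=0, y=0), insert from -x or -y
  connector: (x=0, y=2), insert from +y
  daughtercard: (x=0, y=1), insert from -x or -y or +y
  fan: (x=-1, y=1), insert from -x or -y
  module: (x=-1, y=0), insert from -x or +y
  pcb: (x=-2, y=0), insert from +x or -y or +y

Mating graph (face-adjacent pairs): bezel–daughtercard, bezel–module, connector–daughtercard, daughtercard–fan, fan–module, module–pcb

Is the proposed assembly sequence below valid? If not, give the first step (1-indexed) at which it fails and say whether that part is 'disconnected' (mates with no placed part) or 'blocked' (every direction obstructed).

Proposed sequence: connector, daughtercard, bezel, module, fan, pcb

1. connector@(0, 2) [+y clear] — {connector}
2. daughtercard@(0, 1) [-x clear] — {connector, daughtercard}
3. bezel@(0, 0) [-x clear] — {bezel, connector, daughtercard}
4. module@(-1, 0) [-x clear] — {bezel, connector, daughtercard, module}
5. fan@(-1, 1) [-x clear] — {bezel, connector, daughtercard, fan, module}
6. pcb@(-2, 0) [-y clear] — {bezel, connector, daughtercard, fan, module, pcb}

Valid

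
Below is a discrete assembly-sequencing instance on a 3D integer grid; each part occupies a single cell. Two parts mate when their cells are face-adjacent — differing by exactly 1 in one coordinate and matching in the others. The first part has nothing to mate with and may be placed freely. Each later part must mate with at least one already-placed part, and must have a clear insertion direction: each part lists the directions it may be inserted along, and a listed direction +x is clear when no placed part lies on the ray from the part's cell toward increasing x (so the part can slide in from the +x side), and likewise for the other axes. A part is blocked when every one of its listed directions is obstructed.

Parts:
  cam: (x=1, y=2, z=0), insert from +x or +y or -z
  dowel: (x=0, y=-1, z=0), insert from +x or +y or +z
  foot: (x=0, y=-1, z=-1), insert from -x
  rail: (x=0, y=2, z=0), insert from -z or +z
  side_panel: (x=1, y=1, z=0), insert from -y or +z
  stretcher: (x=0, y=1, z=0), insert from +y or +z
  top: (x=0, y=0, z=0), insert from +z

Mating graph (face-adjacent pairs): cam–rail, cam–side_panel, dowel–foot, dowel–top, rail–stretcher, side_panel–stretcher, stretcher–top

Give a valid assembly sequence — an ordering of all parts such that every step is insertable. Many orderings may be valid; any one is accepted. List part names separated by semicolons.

rail; cam; side_panel; stretcher; top; dowel; foot

1. rail@(0, 2, 0) [-z clear] — {rail}
2. cam@(1, 2, 0) [+x clear] — {cam, rail}
3. side_panel@(1, 1, 0) [-y clear] — {cam, rail, side_panel}
4. stretcher@(0, 1, 0) [+z clear] — {cam, rail, side_panel, stretcher}
5. top@(0, 0, 0) [+z clear] — {cam, rail, side_panel, stretcher, top}
6. dowel@(0, -1, 0) [+x clear] — {cam, dowel, rail, side_panel, stretcher, top}
7. foot@(0, -1, -1) [-x clear] — {cam, dowel, foot, rail, side_panel, stretcher, top}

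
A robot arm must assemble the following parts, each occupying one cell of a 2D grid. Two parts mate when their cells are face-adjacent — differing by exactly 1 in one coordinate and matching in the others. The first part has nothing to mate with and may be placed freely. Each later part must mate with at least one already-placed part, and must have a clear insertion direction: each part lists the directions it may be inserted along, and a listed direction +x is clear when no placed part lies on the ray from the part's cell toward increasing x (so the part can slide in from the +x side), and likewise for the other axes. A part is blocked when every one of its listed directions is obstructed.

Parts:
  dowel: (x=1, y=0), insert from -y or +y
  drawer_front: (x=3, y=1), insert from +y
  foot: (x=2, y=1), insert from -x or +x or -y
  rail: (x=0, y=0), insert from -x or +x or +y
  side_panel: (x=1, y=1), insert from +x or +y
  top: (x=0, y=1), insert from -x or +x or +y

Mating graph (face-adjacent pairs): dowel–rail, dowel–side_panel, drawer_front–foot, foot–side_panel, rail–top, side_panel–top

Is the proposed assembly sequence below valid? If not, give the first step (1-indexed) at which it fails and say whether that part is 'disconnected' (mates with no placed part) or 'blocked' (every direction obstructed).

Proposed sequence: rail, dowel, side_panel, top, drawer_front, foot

1. rail@(0, 0) [-x clear] — {rail}
2. dowel@(1, 0) [-y clear] — {dowel, rail}
3. side_panel@(1, 1) [+x clear] — {dowel, rail, side_panel}
4. top@(0, 1) [-x clear] — {dowel, rail, side_panel, top}
5. drawer_front@(3, 1) — no placed neighbour ⇒ disconnected

Invalid at step 5 (disconnected)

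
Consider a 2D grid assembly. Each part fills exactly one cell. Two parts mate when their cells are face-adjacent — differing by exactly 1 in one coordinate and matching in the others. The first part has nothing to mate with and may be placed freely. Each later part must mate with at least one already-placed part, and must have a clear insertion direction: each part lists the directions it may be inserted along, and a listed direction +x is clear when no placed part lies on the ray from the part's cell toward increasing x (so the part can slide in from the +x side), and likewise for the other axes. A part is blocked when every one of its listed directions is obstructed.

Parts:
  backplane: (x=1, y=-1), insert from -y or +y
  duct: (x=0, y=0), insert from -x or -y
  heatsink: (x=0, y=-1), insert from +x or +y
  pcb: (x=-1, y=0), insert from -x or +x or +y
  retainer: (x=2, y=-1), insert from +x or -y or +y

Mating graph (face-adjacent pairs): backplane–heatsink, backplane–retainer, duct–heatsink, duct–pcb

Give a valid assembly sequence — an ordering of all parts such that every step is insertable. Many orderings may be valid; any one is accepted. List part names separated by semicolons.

1. duct@(0, 0) [-x clear] — {duct}
2. heatsink@(0, -1) [+x clear] — {duct, heatsink}
3. backplane@(1, -1) [-y clear] — {backplane, duct, heatsink}
4. pcb@(-1, 0) [-x clear] — {backplane, duct, heatsink, pcb}
5. retainer@(2, -1) [+x clear] — {backplane, duct, heatsink, pcb, retainer}

duct; heatsink; backplane; pcb; retainer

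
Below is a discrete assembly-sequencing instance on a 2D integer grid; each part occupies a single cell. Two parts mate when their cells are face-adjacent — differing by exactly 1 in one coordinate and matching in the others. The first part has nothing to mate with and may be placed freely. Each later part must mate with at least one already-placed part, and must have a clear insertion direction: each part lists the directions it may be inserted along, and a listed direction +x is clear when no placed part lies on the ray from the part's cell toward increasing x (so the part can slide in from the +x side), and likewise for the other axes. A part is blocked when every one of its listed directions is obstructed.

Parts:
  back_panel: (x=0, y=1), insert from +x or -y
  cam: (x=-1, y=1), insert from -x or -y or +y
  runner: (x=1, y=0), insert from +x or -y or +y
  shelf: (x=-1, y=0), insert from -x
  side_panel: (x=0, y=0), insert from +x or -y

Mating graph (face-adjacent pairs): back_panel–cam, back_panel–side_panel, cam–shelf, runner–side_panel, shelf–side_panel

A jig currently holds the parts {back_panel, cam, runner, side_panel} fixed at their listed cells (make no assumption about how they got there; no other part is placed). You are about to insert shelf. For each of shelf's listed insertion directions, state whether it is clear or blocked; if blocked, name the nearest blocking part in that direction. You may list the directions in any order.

-x: ray from shelf(-1, 0) has no placed part ⇒ clear

-x: clear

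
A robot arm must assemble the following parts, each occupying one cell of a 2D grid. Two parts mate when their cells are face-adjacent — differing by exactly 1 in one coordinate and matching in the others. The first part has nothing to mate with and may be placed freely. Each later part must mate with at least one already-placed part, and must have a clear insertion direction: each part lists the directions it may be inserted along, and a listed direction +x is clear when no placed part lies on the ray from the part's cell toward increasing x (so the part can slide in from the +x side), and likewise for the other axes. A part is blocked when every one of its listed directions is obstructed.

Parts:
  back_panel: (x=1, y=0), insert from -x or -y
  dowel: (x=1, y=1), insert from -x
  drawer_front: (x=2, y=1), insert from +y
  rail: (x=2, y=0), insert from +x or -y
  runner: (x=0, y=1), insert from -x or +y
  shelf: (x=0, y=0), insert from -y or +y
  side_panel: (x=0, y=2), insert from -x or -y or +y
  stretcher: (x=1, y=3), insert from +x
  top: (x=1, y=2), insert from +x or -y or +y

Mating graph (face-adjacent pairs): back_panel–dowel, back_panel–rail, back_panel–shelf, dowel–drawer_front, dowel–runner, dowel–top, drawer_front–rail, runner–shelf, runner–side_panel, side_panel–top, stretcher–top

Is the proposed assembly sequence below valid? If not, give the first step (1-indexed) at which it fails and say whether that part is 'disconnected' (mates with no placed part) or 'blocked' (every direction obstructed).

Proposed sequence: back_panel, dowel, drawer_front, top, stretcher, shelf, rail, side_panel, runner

1. back_panel@(1, 0) [-x clear] — {back_panel}
2. dowel@(1, 1) [-x clear] — {back_panel, dowel}
3. drawer_front@(2, 1) [+y clear] — {back_panel, dowel, drawer_front}
4. top@(1, 2) [+x clear] — {back_panel, dowel, drawer_front, top}
5. stretcher@(1, 3) [+x clear] — {back_panel, dowel, drawer_front, stretcher, top}
6. shelf@(0, 0) [-y clear] — {back_panel, dowel, drawer_front, shelf, stretcher, top}
7. rail@(2, 0) [+x clear] — {back_panel, dowel, drawer_front, rail, shelf, stretcher, top}
8. side_panel@(0, 2) [-x clear] — {back_panel, dowel, drawer_front, rail, shelf, side_panel, stretcher, top}
9. runner@(0, 1) [-x clear] — {back_panel, dowel, drawer_front, rail, runner, shelf, side_panel, stretcher, top}

Valid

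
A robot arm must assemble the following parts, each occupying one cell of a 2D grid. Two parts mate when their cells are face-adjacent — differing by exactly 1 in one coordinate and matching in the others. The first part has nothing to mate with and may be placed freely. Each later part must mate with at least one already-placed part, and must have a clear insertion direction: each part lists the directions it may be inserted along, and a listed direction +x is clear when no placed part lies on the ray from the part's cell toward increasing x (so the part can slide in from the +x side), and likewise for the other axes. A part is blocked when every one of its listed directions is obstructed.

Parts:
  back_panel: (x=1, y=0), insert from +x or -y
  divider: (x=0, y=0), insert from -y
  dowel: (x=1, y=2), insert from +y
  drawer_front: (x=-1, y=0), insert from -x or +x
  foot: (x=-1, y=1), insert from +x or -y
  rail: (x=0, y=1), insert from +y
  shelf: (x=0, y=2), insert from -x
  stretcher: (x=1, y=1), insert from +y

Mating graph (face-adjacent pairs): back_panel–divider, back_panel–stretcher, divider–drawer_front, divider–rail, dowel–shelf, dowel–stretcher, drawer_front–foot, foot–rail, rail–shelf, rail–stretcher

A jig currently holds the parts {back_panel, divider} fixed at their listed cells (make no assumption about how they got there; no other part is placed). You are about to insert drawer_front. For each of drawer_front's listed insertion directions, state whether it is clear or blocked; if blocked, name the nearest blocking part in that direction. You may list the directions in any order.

+x: blocked by divider; -x: clear

-x: ray from drawer_front(-1, 0) has no placed part ⇒ clear
+x: nearest on ray is divider@(0, 0) ⇒ blocked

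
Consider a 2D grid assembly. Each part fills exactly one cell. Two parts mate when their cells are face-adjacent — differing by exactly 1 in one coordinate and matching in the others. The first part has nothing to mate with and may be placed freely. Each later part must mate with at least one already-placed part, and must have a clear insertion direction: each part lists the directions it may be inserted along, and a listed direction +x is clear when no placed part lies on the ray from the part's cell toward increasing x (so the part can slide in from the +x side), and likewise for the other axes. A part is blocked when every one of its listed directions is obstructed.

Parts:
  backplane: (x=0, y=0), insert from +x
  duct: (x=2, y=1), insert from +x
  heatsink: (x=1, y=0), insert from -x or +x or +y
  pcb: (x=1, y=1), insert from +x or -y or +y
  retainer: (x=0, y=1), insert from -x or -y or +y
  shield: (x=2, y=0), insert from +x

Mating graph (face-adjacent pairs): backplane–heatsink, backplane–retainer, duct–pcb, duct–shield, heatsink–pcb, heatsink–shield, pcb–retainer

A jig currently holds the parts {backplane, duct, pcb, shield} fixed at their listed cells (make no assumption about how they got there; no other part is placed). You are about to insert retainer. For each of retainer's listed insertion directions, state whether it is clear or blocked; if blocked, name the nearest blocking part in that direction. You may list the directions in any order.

-x: ray from retainer(0, 1) has no placed part ⇒ clear
-y: nearest on ray is backplane@(0, 0) ⇒ blocked
+y: ray from retainer(0, 1) has no placed part ⇒ clear

+y: clear; -x: clear; -y: blocked by backplane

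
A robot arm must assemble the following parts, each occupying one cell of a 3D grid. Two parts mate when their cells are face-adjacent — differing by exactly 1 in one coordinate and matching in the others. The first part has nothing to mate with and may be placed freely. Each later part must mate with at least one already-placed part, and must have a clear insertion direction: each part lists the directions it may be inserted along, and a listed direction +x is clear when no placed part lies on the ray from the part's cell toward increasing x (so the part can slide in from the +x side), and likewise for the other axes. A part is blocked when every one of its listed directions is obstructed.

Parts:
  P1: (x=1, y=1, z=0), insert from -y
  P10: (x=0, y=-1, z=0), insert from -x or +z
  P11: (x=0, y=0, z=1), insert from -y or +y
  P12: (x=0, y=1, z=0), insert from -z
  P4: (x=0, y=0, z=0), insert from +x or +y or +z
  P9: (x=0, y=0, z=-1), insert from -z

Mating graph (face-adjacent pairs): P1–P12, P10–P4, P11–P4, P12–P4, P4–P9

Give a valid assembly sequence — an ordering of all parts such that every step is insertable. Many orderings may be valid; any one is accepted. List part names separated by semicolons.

P11; P4; P9; P12; P10; P1

1. P11@(0, 0, 1) [-y clear] — {P11}
2. P4@(0, 0, 0) [+x clear] — {P11, P4}
3. P9@(0, 0, -1) [-z clear] — {P11, P4, P9}
4. P12@(0, 1, 0) [-z clear] — {P11, P12, P4, P9}
5. P10@(0, -1, 0) [-x clear] — {P10, P11, P12, P4, P9}
6. P1@(1, 1, 0) [-y clear] — {P1, P10, P11, P12, P4, P9}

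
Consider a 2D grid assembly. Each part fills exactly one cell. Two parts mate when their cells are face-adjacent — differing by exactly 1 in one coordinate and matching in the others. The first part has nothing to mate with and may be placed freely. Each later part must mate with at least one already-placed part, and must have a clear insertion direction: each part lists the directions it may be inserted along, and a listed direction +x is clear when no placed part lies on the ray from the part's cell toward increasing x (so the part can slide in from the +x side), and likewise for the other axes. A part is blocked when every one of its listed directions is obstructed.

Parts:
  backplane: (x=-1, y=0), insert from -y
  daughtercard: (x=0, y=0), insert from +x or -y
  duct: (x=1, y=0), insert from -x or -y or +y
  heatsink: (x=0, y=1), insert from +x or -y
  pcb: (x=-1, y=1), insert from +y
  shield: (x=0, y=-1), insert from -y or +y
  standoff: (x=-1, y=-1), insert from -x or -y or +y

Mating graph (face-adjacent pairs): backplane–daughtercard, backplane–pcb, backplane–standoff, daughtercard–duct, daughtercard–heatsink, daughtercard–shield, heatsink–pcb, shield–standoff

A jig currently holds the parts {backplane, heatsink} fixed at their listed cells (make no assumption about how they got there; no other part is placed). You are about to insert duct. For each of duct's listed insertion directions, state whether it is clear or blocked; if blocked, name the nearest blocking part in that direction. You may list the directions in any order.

+y: clear; -x: blocked by backplane; -y: clear

-x: nearest on ray is backplane@(-1, 0) ⇒ blocked
-y: ray from duct(1, 0) has no placed part ⇒ clear
+y: ray from duct(1, 0) has no placed part ⇒ clear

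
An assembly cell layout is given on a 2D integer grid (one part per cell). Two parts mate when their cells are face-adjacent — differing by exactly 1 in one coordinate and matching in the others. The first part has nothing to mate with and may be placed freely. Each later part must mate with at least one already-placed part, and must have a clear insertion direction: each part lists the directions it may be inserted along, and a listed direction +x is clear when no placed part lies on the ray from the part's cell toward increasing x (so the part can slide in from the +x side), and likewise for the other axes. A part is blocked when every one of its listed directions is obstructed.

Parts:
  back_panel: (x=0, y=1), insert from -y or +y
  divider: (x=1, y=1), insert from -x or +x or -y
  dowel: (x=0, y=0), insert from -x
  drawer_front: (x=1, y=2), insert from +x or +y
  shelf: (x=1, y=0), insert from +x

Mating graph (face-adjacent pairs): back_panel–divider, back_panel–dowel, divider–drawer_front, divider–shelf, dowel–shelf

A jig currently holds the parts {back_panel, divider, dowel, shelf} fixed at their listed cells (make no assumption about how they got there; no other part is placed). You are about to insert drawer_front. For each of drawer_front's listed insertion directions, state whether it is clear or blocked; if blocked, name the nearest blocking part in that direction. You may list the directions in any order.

+x: clear; +y: clear

+x: ray from drawer_front(1, 2) has no placed part ⇒ clear
+y: ray from drawer_front(1, 2) has no placed part ⇒ clear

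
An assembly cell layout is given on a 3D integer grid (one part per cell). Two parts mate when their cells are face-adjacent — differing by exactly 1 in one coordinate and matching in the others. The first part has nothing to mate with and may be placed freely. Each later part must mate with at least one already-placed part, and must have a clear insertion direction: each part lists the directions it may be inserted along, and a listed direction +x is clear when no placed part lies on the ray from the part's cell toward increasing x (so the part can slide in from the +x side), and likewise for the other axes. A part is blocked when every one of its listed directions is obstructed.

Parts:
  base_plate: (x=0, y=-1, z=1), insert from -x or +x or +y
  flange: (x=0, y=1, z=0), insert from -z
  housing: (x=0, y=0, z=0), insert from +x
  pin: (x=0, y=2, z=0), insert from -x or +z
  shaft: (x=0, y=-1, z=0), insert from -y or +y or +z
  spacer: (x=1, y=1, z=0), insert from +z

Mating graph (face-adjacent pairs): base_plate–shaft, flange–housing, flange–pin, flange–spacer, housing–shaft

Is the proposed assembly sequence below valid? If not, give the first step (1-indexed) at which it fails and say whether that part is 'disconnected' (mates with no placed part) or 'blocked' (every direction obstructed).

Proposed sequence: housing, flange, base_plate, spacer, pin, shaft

1. housing@(0, 0, 0) [+x clear] — {housing}
2. flange@(0, 1, 0) [-z clear] — {flange, housing}
3. base_plate@(0, -1, 1) — no placed neighbour ⇒ disconnected

Invalid at step 3 (disconnected)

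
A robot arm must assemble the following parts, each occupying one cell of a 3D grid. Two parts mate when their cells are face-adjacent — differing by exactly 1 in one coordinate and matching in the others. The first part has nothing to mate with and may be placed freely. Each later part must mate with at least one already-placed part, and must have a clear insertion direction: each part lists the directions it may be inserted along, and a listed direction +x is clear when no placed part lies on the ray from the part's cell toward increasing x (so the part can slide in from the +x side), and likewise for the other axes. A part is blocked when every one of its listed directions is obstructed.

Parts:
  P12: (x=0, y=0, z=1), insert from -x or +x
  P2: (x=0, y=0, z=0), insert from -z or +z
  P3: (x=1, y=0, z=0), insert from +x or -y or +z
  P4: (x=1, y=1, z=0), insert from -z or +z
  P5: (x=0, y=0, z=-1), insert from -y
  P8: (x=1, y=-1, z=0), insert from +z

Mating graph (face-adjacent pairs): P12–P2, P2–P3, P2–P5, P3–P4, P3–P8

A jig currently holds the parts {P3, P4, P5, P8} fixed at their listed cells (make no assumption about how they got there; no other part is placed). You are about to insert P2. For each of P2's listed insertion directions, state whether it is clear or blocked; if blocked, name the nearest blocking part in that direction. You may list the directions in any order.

-z: nearest on ray is P5@(0, 0, -1) ⇒ blocked
+z: ray from P2(0, 0, 0) has no placed part ⇒ clear

+z: clear; -z: blocked by P5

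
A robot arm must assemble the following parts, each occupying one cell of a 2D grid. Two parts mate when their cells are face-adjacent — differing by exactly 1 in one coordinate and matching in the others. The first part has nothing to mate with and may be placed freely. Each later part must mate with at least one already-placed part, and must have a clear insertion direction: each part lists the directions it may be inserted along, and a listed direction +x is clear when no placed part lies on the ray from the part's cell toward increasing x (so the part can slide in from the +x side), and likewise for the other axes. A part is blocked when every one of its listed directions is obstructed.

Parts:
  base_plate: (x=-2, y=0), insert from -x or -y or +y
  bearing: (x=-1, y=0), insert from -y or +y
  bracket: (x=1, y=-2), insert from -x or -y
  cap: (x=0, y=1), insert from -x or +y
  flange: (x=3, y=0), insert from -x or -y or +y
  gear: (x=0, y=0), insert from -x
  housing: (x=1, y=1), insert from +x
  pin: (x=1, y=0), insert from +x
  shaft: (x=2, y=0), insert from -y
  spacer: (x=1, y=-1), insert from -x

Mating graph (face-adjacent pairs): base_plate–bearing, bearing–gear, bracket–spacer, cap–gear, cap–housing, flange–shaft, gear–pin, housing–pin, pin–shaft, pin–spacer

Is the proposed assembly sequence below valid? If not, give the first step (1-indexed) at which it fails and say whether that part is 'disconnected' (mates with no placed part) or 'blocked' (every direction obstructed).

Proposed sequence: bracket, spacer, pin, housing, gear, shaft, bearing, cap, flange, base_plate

Valid

1. bracket@(1, -2) [-x clear] — {bracket}
2. spacer@(1, -1) [-x clear] — {bracket, spacer}
3. pin@(1, 0) [+x clear] — {bracket, pin, spacer}
4. housing@(1, 1) [+x clear] — {bracket, housing, pin, spacer}
5. gear@(0, 0) [-x clear] — {bracket, gear, housing, pin, spacer}
6. shaft@(2, 0) [-y clear] — {bracket, gear, housing, pin, shaft, spacer}
7. bearing@(-1, 0) [-y clear] — {bearing, bracket, gear, housing, pin, shaft, spacer}
8. cap@(0, 1) [-x clear] — {bearing, bracket, cap, gear, housing, pin, shaft, spacer}
9. flange@(3, 0) [-y clear] — {bearing, bracket, cap, flange, gear, housing, pin, shaft, spacer}
10. base_plate@(-2, 0) [-x clear] — {base_plate, bearing, bracket, cap, flange, gear, housing, pin, shaft, spacer}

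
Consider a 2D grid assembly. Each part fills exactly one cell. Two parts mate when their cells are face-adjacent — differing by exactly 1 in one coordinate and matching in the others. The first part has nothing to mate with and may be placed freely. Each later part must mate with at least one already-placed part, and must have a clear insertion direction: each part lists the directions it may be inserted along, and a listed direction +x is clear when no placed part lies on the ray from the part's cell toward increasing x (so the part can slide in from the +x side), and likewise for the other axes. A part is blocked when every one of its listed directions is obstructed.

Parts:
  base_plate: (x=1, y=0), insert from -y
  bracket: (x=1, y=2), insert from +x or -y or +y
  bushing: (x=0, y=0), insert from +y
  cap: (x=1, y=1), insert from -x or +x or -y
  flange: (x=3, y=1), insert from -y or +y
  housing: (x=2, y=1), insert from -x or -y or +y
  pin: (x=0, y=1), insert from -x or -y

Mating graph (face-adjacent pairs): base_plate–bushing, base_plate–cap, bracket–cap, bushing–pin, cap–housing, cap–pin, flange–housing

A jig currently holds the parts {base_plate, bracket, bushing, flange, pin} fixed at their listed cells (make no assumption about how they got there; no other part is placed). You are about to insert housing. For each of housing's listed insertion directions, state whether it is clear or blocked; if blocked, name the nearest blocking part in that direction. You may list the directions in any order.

+y: clear; -x: blocked by pin; -y: clear

-x: nearest on ray is pin@(0, 1) ⇒ blocked
-y: ray from housing(2, 1) has no placed part ⇒ clear
+y: ray from housing(2, 1) has no placed part ⇒ clear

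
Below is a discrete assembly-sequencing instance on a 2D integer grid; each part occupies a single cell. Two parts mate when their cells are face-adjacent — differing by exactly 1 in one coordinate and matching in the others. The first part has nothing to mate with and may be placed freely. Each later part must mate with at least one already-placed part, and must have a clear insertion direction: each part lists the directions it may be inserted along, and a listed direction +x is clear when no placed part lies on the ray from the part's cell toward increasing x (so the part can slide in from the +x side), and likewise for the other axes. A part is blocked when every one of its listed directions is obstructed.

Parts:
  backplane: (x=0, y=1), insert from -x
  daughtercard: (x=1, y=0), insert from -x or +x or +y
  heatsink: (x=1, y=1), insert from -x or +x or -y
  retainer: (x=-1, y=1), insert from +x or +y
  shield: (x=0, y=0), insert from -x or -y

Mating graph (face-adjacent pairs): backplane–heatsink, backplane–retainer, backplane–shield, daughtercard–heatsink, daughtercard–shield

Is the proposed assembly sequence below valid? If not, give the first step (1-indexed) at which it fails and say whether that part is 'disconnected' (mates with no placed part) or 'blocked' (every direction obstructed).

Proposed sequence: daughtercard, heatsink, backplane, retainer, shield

Valid

1. daughtercard@(1, 0) [-x clear] — {daughtercard}
2. heatsink@(1, 1) [-x clear] — {daughtercard, heatsink}
3. backplane@(0, 1) [-x clear] — {backplane, daughtercard, heatsink}
4. retainer@(-1, 1) [+y clear] — {backplane, daughtercard, heatsink, retainer}
5. shield@(0, 0) [-x clear] — {backplane, daughtercard, heatsink, retainer, shield}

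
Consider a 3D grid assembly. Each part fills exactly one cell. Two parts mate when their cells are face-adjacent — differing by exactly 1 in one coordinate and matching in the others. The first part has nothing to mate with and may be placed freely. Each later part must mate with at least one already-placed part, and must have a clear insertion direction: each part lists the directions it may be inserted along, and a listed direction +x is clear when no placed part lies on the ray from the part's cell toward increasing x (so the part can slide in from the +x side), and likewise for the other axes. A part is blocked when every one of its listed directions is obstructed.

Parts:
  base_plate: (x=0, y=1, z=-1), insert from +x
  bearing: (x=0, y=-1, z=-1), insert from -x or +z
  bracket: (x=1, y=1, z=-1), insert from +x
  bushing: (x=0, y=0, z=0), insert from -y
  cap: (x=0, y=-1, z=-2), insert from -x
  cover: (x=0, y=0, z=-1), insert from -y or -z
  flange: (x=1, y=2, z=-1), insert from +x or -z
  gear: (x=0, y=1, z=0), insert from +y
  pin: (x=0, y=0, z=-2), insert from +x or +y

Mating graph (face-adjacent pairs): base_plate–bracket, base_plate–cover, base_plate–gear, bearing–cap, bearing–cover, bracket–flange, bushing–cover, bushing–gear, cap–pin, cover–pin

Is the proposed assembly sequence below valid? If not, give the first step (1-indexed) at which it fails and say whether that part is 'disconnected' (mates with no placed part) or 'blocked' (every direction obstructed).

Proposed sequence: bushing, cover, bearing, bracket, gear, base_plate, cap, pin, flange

Invalid at step 4 (disconnected)

1. bushing@(0, 0, 0) [-y clear] — {bushing}
2. cover@(0, 0, -1) [-y clear] — {bushing, cover}
3. bearing@(0, -1, -1) [-x clear] — {bearing, bushing, cover}
4. bracket@(1, 1, -1) — no placed neighbour ⇒ disconnected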